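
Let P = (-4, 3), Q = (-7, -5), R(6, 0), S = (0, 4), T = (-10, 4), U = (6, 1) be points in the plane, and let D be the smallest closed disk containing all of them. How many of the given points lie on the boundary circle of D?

A smallest enclosing disk is always determined by at most three of the input points on its boundary.
The minimum enclosing circle is determined by three boundary points: Q, R, T.
Their circumcentre is (-23/11, 18/11) with r² = 8245/121.
The farthest remaining point U is at distance² 7970/121 ≤ 8245/121.
The points at distance exactly r from the centre are Q, R, T — 3 points.

3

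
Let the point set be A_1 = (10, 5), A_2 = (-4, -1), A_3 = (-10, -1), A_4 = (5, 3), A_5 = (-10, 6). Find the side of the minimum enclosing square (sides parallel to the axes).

20

The bounding box has width 20 and height 7.
An axis-aligned square enclosing the set must have side ≥ max(width, height).
So the minimum side is max(20, 7) = 20.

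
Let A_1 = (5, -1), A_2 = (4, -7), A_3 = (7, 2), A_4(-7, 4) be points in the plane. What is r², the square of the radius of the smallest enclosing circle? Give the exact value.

62.5

The minimum enclosing circle is determined by three boundary points: A_2, A_3, A_4.
Their circumcentre is (-0.5, -0.5) with r² = 62.5.
The farthest remaining point A_1 is at distance² 30.5 ≤ 62.5.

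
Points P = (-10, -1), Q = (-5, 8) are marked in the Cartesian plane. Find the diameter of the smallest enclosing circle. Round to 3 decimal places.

The smallest circle enclosing two points has them as diameter endpoints.
Centre = midpoint = (-7.5, 3.5); r² = |PQ|²/4 = 106/4 = 26.5.
Diameter = 2r = 2√(26.5) ≈ 10.296.

10.296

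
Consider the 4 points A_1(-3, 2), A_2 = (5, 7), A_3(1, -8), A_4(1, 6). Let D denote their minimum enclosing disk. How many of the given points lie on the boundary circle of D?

2

By Welzl's lemma the MEC is supported by two points (diametrically opposite) or three points (on a circumcircle).
The farthest pair is A_2–A_3 with squared distance 241. The circle on this segment as diameter has centre (3, -0.5) and r² = 241/4 = 60.25.
Check A_1: distance² to centre = 42.25 ≤ 60.25, so it lies inside.
All remaining points lie in this disk, and no smaller disk contains both endpoints, so this is the minimum enclosing circle.
The points at distance exactly r from the centre are A_2, A_3 — 2 points.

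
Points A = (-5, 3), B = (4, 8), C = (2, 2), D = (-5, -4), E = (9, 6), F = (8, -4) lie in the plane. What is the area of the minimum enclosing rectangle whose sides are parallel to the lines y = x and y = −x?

240

In coordinates u = x + y, v = x − y the rectangle is axis-aligned; the map (x,y)→(u,v) scales areas by 2.
u-values: -2, 12, 4, -9, 15, 4; range = 15 − (-9) = 24.
v-values: -8, -4, 0, -1, 3, 12; range = 12 − (-8) = 20.
Area = (24 × 20) / 2 = 240.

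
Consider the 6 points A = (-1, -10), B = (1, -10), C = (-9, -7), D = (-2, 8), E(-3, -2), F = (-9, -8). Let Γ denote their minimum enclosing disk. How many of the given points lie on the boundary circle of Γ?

3

The minimum enclosing circle of a finite set is fixed by two of the points (as a diameter) or three (as a circumcircle).
The minimum enclosing circle is determined by three boundary points: B, D, F.
Their circumcentre is (-143/58, -77/58) with r² = 146705/1682.
The farthest remaining point A is at distance² 130117/1682 ≤ 146705/1682.
The points at distance exactly r from the centre are B, D, F — 3 points.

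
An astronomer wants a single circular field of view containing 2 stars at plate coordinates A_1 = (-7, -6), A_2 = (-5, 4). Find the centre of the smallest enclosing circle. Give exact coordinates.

The smallest circle enclosing two points has them as diameter endpoints.
Centre = midpoint = (-6, -1); r² = |A_1A_2|²/4 = 104/4 = 26.
Centre = (-6, -1).

(-6, -1)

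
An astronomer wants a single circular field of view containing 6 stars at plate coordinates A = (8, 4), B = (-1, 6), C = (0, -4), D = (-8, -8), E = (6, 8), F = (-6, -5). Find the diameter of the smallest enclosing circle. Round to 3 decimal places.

A smallest enclosing disk is always determined by at most three of the input points on its boundary.
The farthest pair is D–E with squared distance 452. The circle on this segment as diameter has centre (-1, 0) and r² = 452/4 = 113.
Check A: distance² to centre = 97 ≤ 113, so it lies inside.
All remaining points lie in this disk, and no smaller disk contains both endpoints, so this is the minimum enclosing circle.
Diameter = 2r = 2√113 ≈ 21.260.

21.260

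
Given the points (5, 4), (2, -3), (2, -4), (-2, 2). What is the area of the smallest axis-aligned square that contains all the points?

The bounding box has width 7 and height 8.
An axis-aligned square enclosing the set must have side ≥ max(width, height).
So the minimum side is max(7, 8) = 8.
Area = 8² = 64.

64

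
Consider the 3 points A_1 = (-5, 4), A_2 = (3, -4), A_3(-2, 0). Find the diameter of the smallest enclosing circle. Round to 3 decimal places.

Side lengths²: A_1A_2² = 128, A_1A_3² = 25, A_2A_3² = 41.
Since A_1A_2² = 128 ≥ 41 + 25 = 66, the angle opposite A_1A_2 is not acute, so the smallest enclosing circle has A_1A_2 as diameter.
Centre = midpoint of A_1A_2 = (-1, 0), r² = 128/4 = 32.
Diameter = 2r = 2√32 ≈ 11.314.

11.314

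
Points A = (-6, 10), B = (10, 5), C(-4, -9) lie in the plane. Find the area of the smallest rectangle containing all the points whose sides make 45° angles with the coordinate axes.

294

In coordinates u = x + y, v = x − y the rectangle is axis-aligned; the map (x,y)→(u,v) scales areas by 2.
u-values: 4, 15, -13; range = 15 − (-13) = 28.
v-values: -16, 5, 5; range = 5 − (-16) = 21.
Area = (28 × 21) / 2 = 294.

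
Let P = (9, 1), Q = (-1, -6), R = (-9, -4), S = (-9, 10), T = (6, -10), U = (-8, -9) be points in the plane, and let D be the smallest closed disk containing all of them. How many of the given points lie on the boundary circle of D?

2

A smallest enclosing disk is always determined by at most three of the input points on its boundary.
The farthest pair is S–T with squared distance 625. The circle on this segment as diameter has centre (-1.5, 0) and r² = 625/4 = 156.25.
Check P: distance² to centre = 111.25 ≤ 156.25, so it lies inside.
All remaining points lie in this disk, and no smaller disk contains both endpoints, so this is the minimum enclosing circle.
The points at distance exactly r from the centre are S, T — 2 points.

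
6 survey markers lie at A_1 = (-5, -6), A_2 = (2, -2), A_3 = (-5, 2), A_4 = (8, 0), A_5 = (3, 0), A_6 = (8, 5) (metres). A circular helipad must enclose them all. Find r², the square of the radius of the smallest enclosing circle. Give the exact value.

The farthest pair is A_1–A_6 with squared distance 290. The circle on this segment as diameter has centre (1.5, -0.5) and r² = 290/4 = 72.5.
Check A_2: distance² to centre = 2.5 ≤ 72.5, so it lies inside.
All remaining points lie in this disk, and no smaller disk contains both endpoints, so this is the minimum enclosing circle.

72.5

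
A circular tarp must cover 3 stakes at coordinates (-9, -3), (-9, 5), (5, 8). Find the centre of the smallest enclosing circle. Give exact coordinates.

(-2, 2.5)

Call the three points A, B, C in the order given.
Side lengths²: AB² = 64, AC² = 317, BC² = 205.
Since AC² = 317 ≥ 205 + 64 = 269, the angle opposite AC is not acute, so the smallest enclosing circle has AC as diameter.
Centre = midpoint of AC = (-2, 2.5), r² = 317/4 = 79.25.
Centre = (-2, 2.5).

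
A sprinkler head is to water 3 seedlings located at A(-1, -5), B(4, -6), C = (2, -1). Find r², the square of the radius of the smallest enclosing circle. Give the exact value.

9425/1058

Side lengths²: AB² = 26, AC² = 25, BC² = 29.
Since BC² = 29 < 26 + 25 = 51, the triangle is acute, so the smallest enclosing circle is the circumcircle.
Circumcentre = (83/46, -183/46), r² = 9425/1058.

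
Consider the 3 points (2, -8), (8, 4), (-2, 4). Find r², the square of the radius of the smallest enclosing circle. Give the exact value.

Call the three points A, B, C in the order given.
Side lengths²: AB² = 180, AC² = 160, BC² = 100.
Since AB² = 180 < 160 + 100 = 260, the triangle is acute, so the smallest enclosing circle is the circumcircle.
Circumcentre = (3, -1), r² = 50.

50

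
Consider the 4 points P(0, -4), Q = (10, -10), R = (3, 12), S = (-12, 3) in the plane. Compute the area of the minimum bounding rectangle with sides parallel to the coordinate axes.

484

x ranges over [-12, 10], width 22.
y ranges over [-10, 12], height 22.
Area = 22 × 22 = 484.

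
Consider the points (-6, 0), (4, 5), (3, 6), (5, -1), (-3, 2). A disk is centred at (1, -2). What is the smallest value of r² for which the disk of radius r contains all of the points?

The required radius is the distance from (1, -2) to the farthest point.
Squared distances: 53, 58, 68, 17, 32.
Maximum is 68, attained at (3, 6).

68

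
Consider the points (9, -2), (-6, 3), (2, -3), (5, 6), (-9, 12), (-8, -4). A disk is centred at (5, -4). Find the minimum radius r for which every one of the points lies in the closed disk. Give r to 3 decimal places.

21.260

The required radius is the distance from (5, -4) to the farthest point.
Squared distances: 20, 170, 10, 100, 452, 169.
Maximum is 452, attained at (-9, 12).
r = √452 ≈ 21.260.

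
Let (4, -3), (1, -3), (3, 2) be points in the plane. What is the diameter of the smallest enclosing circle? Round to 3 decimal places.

5.492

Call the three points A, B, C in the order given.
Side lengths²: AB² = 9, AC² = 26, BC² = 29.
Since BC² = 29 < 26 + 9 = 35, the triangle is acute, so the smallest enclosing circle is the circumcircle.
Circumcentre = (2.5, -0.7), r² = 7.54.
Diameter = 2r = 2√(7.54) ≈ 5.492.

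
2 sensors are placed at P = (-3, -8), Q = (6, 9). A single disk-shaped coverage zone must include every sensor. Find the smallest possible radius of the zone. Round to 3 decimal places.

The smallest circle enclosing two points has them as diameter endpoints.
Centre = midpoint = (1.5, 0.5); r² = |PQ|²/4 = 370/4 = 92.5.
r = √(92.5) ≈ 9.618.

9.618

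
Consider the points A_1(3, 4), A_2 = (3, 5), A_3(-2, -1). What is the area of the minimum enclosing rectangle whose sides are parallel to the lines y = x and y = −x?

5.5

In coordinates u = x + y, v = x − y the rectangle is axis-aligned; the map (x,y)→(u,v) scales areas by 2.
u-values: 7, 8, -3; range = 8 − (-3) = 11.
v-values: -1, -2, -1; range = -1 − (-2) = 1.
Area = (11 × 1) / 2 = 5.5.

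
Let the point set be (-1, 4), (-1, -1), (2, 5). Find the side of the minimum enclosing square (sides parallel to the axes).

The bounding box has width 3 and height 6.
An axis-aligned square enclosing the set must have side ≥ max(width, height).
So the minimum side is max(3, 6) = 6.

6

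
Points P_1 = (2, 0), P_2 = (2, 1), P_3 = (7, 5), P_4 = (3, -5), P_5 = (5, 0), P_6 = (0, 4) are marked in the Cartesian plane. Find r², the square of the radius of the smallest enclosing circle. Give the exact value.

A smallest enclosing disk is always determined by at most three of the input points on its boundary.
The minimum enclosing circle is determined by three boundary points: P_3, P_4, P_6.
Their circumcentre is (45/11, 4/11) with r² = 3625/121.
The farthest remaining point P_2 is at distance² 578/121 ≤ 3625/121.

3625/121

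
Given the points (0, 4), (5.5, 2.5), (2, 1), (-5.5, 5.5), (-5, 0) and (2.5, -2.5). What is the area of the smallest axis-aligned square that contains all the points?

The bounding box has width 11 and height 8.
An axis-aligned square enclosing the set must have side ≥ max(width, height).
So the minimum side is max(11, 8) = 11.
Area = 11² = 121.

121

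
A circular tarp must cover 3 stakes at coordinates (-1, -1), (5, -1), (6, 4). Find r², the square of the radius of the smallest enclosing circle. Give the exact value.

18.5

Call the three points A, B, C in the order given.
Side lengths²: AB² = 36, AC² = 74, BC² = 26.
Since AC² = 74 ≥ 36 + 26 = 62, the angle opposite AC is not acute, so the smallest enclosing circle has AC as diameter.
Centre = midpoint of AC = (2.5, 1.5), r² = 74/4 = 18.5.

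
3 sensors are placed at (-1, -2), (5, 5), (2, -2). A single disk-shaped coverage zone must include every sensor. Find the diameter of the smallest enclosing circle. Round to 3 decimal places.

Call the three points A, B, C in the order given.
Side lengths²: AB² = 85, AC² = 9, BC² = 58.
Since AB² = 85 ≥ 58 + 9 = 67, the angle opposite AB is not acute, so the smallest enclosing circle has AB as diameter.
Centre = midpoint of AB = (2, 1.5), r² = 85/4 = 21.25.
Diameter = 2r = 2√(21.25) ≈ 9.220.

9.220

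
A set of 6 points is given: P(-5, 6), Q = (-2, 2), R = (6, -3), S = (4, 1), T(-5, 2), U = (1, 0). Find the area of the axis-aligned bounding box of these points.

x ranges over [-5, 6], width 11.
y ranges over [-3, 6], height 9.
Area = 11 × 9 = 99.

99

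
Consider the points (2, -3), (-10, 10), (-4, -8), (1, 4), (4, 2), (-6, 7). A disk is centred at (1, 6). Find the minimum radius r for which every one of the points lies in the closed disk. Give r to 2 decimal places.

The required radius is the distance from (1, 6) to the farthest point.
Squared distances: 82, 137, 221, 4, 25, 50.
Maximum is 221, attained at (-4, -8).
r = √221 ≈ 14.87.

14.87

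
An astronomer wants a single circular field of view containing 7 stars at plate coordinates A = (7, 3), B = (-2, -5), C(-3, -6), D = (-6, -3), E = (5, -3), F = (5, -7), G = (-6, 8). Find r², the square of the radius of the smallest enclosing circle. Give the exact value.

A smallest enclosing disk is always determined by at most three of the input points on its boundary.
The farthest pair is F–G with squared distance 346. The circle on this segment as diameter has centre (-0.5, 0.5) and r² = 346/4 = 86.5.
Check A: distance² to centre = 62.5 ≤ 86.5, so it lies inside.
All remaining points lie in this disk, and no smaller disk contains both endpoints, so this is the minimum enclosing circle.

86.5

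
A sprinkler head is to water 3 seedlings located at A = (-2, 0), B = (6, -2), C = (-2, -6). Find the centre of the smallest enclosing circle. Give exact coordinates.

Side lengths²: AB² = 68, AC² = 36, BC² = 80.
Since BC² = 80 < 68 + 36 = 104, the triangle is acute, so the smallest enclosing circle is the circumcircle.
Circumcentre = (1.5, -3), r² = 21.25.
Centre = (1.5, -3).

(1.5, -3)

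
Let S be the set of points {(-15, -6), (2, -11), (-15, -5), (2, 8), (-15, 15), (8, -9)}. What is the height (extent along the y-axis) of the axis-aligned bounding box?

max y = 15, min y = -11, so height = 26.

26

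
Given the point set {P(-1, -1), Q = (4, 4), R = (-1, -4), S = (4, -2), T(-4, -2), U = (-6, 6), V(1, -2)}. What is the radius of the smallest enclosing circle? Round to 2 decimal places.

6.40

A smallest enclosing disk is always determined by at most three of the input points on its boundary.
The farthest pair is S–U with squared distance 164. The circle on this segment as diameter has centre (-1, 2) and r² = 164/4 = 41.
Check P: distance² to centre = 9 ≤ 41, so it lies inside.
All remaining points lie in this disk, and no smaller disk contains both endpoints, so this is the minimum enclosing circle.
r = √41 ≈ 6.40.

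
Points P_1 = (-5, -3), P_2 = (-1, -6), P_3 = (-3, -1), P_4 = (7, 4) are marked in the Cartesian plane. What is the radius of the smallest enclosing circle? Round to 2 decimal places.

6.95

The farthest pair is P_1–P_4 with squared distance 193. The circle on this segment as diameter has centre (1, 0.5) and r² = 193/4 = 48.25.
Check P_2: distance² to centre = 46.25 ≤ 48.25, so it lies inside.
All remaining points lie in this disk, and no smaller disk contains both endpoints, so this is the minimum enclosing circle.
r = √(48.25) ≈ 6.95.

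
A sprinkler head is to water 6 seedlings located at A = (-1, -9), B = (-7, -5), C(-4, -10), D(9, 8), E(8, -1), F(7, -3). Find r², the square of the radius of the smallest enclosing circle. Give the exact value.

123.25

The farthest pair is C–D with squared distance 493. The circle on this segment as diameter has centre (2.5, -1) and r² = 493/4 = 123.25.
Check A: distance² to centre = 76.25 ≤ 123.25, so it lies inside.
All remaining points lie in this disk, and no smaller disk contains both endpoints, so this is the minimum enclosing circle.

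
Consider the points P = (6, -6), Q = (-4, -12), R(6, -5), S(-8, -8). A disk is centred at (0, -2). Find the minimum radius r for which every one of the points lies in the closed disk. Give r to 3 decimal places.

The required radius is the distance from (0, -2) to the farthest point.
Squared distances: 52, 116, 45, 100.
Maximum is 116, attained at Q.
r = √116 ≈ 10.770.

10.770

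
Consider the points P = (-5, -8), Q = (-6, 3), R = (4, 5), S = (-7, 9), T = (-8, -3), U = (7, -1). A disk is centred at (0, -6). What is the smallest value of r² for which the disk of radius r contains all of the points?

274

The required radius is the distance from (0, -6) to the farthest point.
Squared distances: 29, 117, 137, 274, 73, 74.
Maximum is 274, attained at S.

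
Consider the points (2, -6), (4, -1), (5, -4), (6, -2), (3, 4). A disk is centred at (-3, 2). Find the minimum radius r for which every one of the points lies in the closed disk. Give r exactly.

The required radius is the distance from (-3, 2) to the farthest point.
Squared distances: 89, 58, 100, 97, 40.
Maximum is 100, attained at (5, -4).
r = √100 = 10.

10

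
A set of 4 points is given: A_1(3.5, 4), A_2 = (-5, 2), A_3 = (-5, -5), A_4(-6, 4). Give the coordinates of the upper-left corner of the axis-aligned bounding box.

(-6, 4)

x-range [-6, 3.5], y-range [-5, 4].
The upper-left corner is (-6, 4).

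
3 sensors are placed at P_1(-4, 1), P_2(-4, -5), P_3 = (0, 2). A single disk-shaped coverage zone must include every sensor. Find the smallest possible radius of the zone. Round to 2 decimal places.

4.03

Side lengths²: P_1P_2² = 36, P_1P_3² = 17, P_2P_3² = 65.
Since P_2P_3² = 65 ≥ 36 + 17 = 53, the angle opposite P_2P_3 is not acute, so the smallest enclosing circle has P_2P_3 as diameter.
Centre = midpoint of P_2P_3 = (-2, -1.5), r² = 65/4 = 16.25.
r = √(16.25) ≈ 4.03.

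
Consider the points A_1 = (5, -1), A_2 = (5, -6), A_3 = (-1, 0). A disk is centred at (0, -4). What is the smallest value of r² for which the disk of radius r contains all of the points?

34

The required radius is the distance from (0, -4) to the farthest point.
Squared distances: 34, 29, 17.
Maximum is 34, attained at A_1.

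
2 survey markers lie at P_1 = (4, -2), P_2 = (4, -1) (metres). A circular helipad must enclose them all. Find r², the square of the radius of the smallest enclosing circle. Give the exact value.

The smallest circle enclosing two points has them as diameter endpoints.
Centre = midpoint = (4, -1.5); r² = |P_1P_2|²/4 = 1/4 = 0.25.

0.25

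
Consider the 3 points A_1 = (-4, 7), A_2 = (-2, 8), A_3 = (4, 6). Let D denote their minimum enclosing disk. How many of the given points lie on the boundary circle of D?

Side lengths²: A_1A_2² = 5, A_1A_3² = 65, A_2A_3² = 40.
Since A_1A_3² = 65 ≥ 40 + 5 = 45, the angle opposite A_1A_3 is not acute, so the smallest enclosing circle has A_1A_3 as diameter.
Centre = midpoint of A_1A_3 = (0, 6.5), r² = 65/4 = 16.25.
The points at distance exactly r from the centre are A_1, A_3 — 2 points.

2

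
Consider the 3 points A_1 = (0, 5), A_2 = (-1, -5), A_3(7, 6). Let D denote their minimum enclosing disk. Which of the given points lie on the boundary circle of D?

Side lengths²: A_1A_2² = 101, A_1A_3² = 50, A_2A_3² = 185.
Since A_2A_3² = 185 ≥ 101 + 50 = 151, the angle opposite A_2A_3 is not acute, so the smallest enclosing circle has A_2A_3 as diameter.
Centre = midpoint of A_2A_3 = (3, 0.5), r² = 185/4 = 46.25.
The points at distance exactly r from the centre are A_2, A_3 — 2 points.

A_2, A_3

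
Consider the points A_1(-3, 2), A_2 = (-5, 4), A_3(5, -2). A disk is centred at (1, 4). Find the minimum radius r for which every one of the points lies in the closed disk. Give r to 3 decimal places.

7.211

The required radius is the distance from (1, 4) to the farthest point.
Squared distances: 20, 36, 52.
Maximum is 52, attained at A_3.
r = √52 ≈ 7.211.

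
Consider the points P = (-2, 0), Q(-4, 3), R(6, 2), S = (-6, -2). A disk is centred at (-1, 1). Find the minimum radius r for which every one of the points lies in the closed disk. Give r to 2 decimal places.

7.07

The required radius is the distance from (-1, 1) to the farthest point.
Squared distances: 2, 13, 50, 34.
Maximum is 50, attained at R.
r = √50 ≈ 7.07.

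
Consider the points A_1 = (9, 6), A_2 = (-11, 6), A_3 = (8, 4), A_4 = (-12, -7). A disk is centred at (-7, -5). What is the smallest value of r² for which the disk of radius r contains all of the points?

The required radius is the distance from (-7, -5) to the farthest point.
Squared distances: 377, 137, 306, 29.
Maximum is 377, attained at A_1.

377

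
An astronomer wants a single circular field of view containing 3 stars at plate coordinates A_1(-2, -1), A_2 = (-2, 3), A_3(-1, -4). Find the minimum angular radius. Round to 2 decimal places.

Side lengths²: A_1A_2² = 16, A_1A_3² = 10, A_2A_3² = 50.
Since A_2A_3² = 50 ≥ 16 + 10 = 26, the angle opposite A_2A_3 is not acute, so the smallest enclosing circle has A_2A_3 as diameter.
Centre = midpoint of A_2A_3 = (-1.5, -0.5), r² = 50/4 = 12.5.
r = √(12.5) ≈ 3.54.

3.54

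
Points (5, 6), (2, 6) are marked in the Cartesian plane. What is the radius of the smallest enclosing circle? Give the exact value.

1.5

The smallest circle enclosing two points has them as diameter endpoints.
Centre = midpoint = (3.5, 6); r² = |(5, 6)−(2, 6)|²/4 = 9/4 = 2.25.
r = √(2.25) = 1.5.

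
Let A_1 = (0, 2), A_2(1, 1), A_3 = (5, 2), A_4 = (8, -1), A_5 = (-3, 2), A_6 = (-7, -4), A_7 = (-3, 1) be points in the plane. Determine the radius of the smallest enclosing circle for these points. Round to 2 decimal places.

7.65

The minimum enclosing circle of a finite set is fixed by two of the points (as a diameter) or three (as a circumcircle).
The farthest pair is A_4–A_6 with squared distance 234. The circle on this segment as diameter has centre (0.5, -2.5) and r² = 234/4 = 58.5.
Check A_1: distance² to centre = 20.5 ≤ 58.5, so it lies inside.
All remaining points lie in this disk, and no smaller disk contains both endpoints, so this is the minimum enclosing circle.
r = √(58.5) ≈ 7.65.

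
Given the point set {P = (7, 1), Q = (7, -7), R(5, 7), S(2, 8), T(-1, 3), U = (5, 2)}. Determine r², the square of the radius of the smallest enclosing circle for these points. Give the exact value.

The farthest pair is Q–S with squared distance 250. The circle on this segment as diameter has centre (4.5, 0.5) and r² = 250/4 = 62.5.
Check P: distance² to centre = 6.5 ≤ 62.5, so it lies inside.
All remaining points lie in this disk, and no smaller disk contains both endpoints, so this is the minimum enclosing circle.

62.5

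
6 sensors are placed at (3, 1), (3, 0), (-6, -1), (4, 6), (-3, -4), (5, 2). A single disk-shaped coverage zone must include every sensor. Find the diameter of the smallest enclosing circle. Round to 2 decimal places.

The minimum enclosing circle of a finite set is fixed by two of the points (as a diameter) or three (as a circumcircle).
The minimum enclosing circle is determined by three boundary points: (-6, -1), (4, 6), (-3, -4).
Their circumcentre is (-13/34, 55/34) with r² = 22201/578.
The farthest remaining point (5, 2) is at distance² 16829/578 ≤ 22201/578.
Diameter = 2r = 2√(22201/578) ≈ 12.40.

12.40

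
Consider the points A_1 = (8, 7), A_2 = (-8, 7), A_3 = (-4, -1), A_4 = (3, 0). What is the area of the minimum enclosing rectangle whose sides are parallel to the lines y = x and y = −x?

In coordinates u = x + y, v = x − y the rectangle is axis-aligned; the map (x,y)→(u,v) scales areas by 2.
u-values: 15, -1, -5, 3; range = 15 − (-5) = 20.
v-values: 1, -15, -3, 3; range = 3 − (-15) = 18.
Area = (20 × 18) / 2 = 180.

180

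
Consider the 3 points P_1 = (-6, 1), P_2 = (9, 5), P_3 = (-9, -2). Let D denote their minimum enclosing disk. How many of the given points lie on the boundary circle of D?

2

Side lengths²: P_1P_2² = 241, P_1P_3² = 18, P_2P_3² = 373.
Since P_2P_3² = 373 ≥ 241 + 18 = 259, the angle opposite P_2P_3 is not acute, so the smallest enclosing circle has P_2P_3 as diameter.
Centre = midpoint of P_2P_3 = (0, 1.5), r² = 373/4 = 93.25.
The points at distance exactly r from the centre are P_2, P_3 — 2 points.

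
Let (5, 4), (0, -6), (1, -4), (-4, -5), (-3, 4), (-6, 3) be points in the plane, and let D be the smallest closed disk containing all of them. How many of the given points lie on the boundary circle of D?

3

A smallest enclosing disk is always determined by at most three of the input points on its boundary.
The minimum enclosing circle is determined by three boundary points: (5, 4), (-4, -5), (-6, 3).
Their circumcentre is (-0.2, 0.2) with r² = 41.48.
The farthest remaining point (0, -6) is at distance² 38.48 ≤ 41.48.
The points at distance exactly r from the centre are (5, 4), (-4, -5), (-6, 3) — 3 points.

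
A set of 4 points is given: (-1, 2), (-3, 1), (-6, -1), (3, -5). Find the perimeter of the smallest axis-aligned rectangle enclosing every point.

Width = max x − min x = 3 − (-6) = 9.
Height = max y − min y = 2 − (-5) = 7.
Perimeter = 2(9 + 7) = 32.

32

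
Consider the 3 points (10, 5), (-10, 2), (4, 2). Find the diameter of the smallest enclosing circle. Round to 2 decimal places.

20.22

Call the three points A, B, C in the order given.
Side lengths²: AB² = 409, AC² = 45, BC² = 196.
Since AB² = 409 ≥ 196 + 45 = 241, the angle opposite AB is not acute, so the smallest enclosing circle has AB as diameter.
Centre = midpoint of AB = (0, 3.5), r² = 409/4 = 102.25.
Diameter = 2r = 2√(102.25) ≈ 20.22.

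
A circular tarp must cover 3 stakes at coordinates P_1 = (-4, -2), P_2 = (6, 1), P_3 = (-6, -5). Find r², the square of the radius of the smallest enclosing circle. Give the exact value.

45

Side lengths²: P_1P_2² = 109, P_1P_3² = 13, P_2P_3² = 180.
Since P_2P_3² = 180 ≥ 109 + 13 = 122, the angle opposite P_2P_3 is not acute, so the smallest enclosing circle has P_2P_3 as diameter.
Centre = midpoint of P_2P_3 = (0, -2), r² = 180/4 = 45.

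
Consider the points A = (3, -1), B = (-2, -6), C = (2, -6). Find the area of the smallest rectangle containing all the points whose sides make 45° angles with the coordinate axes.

In coordinates u = x + y, v = x − y the rectangle is axis-aligned; the map (x,y)→(u,v) scales areas by 2.
u-values: 2, -8, -4; range = 2 − (-8) = 10.
v-values: 4, 4, 8; range = 8 − 4 = 4.
Area = (10 × 4) / 2 = 20.

20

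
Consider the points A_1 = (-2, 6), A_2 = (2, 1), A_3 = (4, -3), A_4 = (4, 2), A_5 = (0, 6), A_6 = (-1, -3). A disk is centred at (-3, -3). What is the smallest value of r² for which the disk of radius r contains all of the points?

The required radius is the distance from (-3, -3) to the farthest point.
Squared distances: 82, 41, 49, 74, 90, 4.
Maximum is 90, attained at A_5.

90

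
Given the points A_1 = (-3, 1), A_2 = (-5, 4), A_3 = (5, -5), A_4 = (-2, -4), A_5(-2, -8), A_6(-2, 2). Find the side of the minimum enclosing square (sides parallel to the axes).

12

The bounding box has width 10 and height 12.
An axis-aligned square enclosing the set must have side ≥ max(width, height).
So the minimum side is max(10, 12) = 12.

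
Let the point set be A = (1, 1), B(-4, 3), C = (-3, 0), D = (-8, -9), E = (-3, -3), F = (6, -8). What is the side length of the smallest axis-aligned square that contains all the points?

The bounding box has width 14 and height 12.
An axis-aligned square enclosing the set must have side ≥ max(width, height).
So the minimum side is max(14, 12) = 14.

14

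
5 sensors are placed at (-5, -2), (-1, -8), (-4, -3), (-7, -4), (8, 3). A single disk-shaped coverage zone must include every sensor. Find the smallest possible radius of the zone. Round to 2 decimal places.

8.28

The minimum enclosing circle of a finite set is fixed by two of the points (as a diameter) or three (as a circumcircle).
The farthest pair is (-7, -4)–(8, 3) with squared distance 274. The circle on this segment as diameter has centre (0.5, -0.5) and r² = 274/4 = 68.5.
Check (-5, -2): distance² to centre = 32.5 ≤ 68.5, so it lies inside.
All remaining points lie in this disk, and no smaller disk contains both endpoints, so this is the minimum enclosing circle.
r = √(68.5) ≈ 8.28.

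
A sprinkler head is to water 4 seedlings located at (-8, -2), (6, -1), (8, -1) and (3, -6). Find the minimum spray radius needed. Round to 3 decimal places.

A smallest enclosing disk is always determined by at most three of the input points on its boundary.
The farthest pair is (-8, -2)–(8, -1) with squared distance 257. The circle on this segment as diameter has centre (0, -1.5) and r² = 257/4 = 64.25.
Check (6, -1): distance² to centre = 36.25 ≤ 64.25, so it lies inside.
All remaining points lie in this disk, and no smaller disk contains both endpoints, so this is the minimum enclosing circle.
r = √(64.25) ≈ 8.016.

8.016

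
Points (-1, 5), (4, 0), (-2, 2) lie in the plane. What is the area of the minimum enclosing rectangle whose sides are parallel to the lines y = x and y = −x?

In coordinates u = x + y, v = x − y the rectangle is axis-aligned; the map (x,y)→(u,v) scales areas by 2.
u-values: 4, 4, 0; range = 4 − 0 = 4.
v-values: -6, 4, -4; range = 4 − (-6) = 10.
Area = (4 × 10) / 2 = 20.

20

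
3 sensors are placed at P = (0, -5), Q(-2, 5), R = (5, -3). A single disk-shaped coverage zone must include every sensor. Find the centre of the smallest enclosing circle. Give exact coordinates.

Side lengths²: PQ² = 104, PR² = 29, QR² = 113.
Since QR² = 113 < 104 + 29 = 133, the triangle is acute, so the smallest enclosing circle is the circumcircle.
Circumcentre = (41/54, 19/54), r² = 42601/1458.
Centre = (41/54, 19/54).

(41/54, 19/54)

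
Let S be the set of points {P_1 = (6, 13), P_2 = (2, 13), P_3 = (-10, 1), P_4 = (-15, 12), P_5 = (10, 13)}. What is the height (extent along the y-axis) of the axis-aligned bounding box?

max y = 13, min y = 1, so height = 12.

12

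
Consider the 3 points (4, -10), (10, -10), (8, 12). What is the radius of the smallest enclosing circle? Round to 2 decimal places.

Call the three points A, B, C in the order given.
Side lengths²: AB² = 36, AC² = 500, BC² = 488.
Since AC² = 500 < 488 + 36 = 524, the triangle is acute, so the smallest enclosing circle is the circumcircle.
Circumcentre = (7, 9/11), r² = 15250/121.
r = √(15250/121) ≈ 11.23.

11.23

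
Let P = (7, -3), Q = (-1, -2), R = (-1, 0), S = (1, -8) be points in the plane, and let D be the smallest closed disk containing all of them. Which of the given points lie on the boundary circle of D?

P, R, S

By Welzl's lemma the MEC is supported by two points (diametrically opposite) or three points (on a circumcircle).
The minimum enclosing circle is determined by three boundary points: P, R, S.
Their circumcentre is (66/29, -199/58) with r² = 75701/3364.
The farthest remaining point Q is at distance² 42989/3364 ≤ 75701/3364.
The points at distance exactly r from the centre are P, R, S — 3 points.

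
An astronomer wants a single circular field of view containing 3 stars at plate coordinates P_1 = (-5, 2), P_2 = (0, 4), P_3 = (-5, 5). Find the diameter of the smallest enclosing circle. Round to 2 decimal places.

5.49

Side lengths²: P_1P_2² = 29, P_1P_3² = 9, P_2P_3² = 26.
Since P_1P_2² = 29 < 26 + 9 = 35, the triangle is acute, so the smallest enclosing circle is the circumcircle.
Circumcentre = (-2.7, 3.5), r² = 7.54.
Diameter = 2r = 2√(7.54) ≈ 5.49.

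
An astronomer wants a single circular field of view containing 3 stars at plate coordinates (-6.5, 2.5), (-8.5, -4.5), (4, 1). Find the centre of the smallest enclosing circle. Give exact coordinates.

(-2.25, -1.75)

Call the three points A, B, C in the order given.
Side lengths²: AB² = 53, AC² = 112.5, BC² = 186.5.
Since BC² = 186.5 ≥ 112.5 + 53 = 165.5, the angle opposite BC is not acute, so the smallest enclosing circle has BC as diameter.
Centre = midpoint of BC = (-2.25, -1.75), r² = 186.5/4 = 46.625.
Centre = (-2.25, -1.75).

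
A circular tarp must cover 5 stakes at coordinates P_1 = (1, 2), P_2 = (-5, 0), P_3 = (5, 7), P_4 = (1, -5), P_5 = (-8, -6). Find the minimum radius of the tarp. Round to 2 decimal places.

By Welzl's lemma the MEC is supported by two points (diametrically opposite) or three points (on a circumcircle).
The farthest pair is P_3–P_5 with squared distance 338. The circle on this segment as diameter has centre (-1.5, 0.5) and r² = 338/4 = 84.5.
Check P_1: distance² to centre = 8.5 ≤ 84.5, so it lies inside.
All remaining points lie in this disk, and no smaller disk contains both endpoints, so this is the minimum enclosing circle.
r = √(84.5) ≈ 9.19.

9.19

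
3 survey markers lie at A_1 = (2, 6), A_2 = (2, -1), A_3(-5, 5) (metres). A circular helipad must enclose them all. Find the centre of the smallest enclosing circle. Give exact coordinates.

Side lengths²: A_1A_2² = 49, A_1A_3² = 50, A_2A_3² = 85.
Since A_2A_3² = 85 < 50 + 49 = 99, the triangle is acute, so the smallest enclosing circle is the circumcircle.
Circumcentre = (-15/14, 2.5), r² = 2125/98.
Centre = (-15/14, 2.5).

(-15/14, 2.5)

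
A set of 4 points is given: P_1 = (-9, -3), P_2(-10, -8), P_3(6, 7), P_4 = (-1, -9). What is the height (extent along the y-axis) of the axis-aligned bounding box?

16

max y = 7, min y = -9, so height = 16.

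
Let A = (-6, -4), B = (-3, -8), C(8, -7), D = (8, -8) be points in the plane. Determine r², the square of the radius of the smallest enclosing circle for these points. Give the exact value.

53

The minimum enclosing circle of a finite set is fixed by two of the points (as a diameter) or three (as a circumcircle).
The farthest pair is A–D with squared distance 212. The circle on this segment as diameter has centre (1, -6) and r² = 212/4 = 53.
Check B: distance² to centre = 20 ≤ 53, so it lies inside.
All remaining points lie in this disk, and no smaller disk contains both endpoints, so this is the minimum enclosing circle.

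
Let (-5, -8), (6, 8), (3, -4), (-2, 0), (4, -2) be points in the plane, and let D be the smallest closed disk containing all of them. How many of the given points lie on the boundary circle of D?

By Welzl's lemma the MEC is supported by two points (diametrically opposite) or three points (on a circumcircle).
The farthest pair is (-5, -8)–(6, 8) with squared distance 377. The circle on this segment as diameter has centre (0.5, 0) and r² = 377/4 = 94.25.
Check (3, -4): distance² to centre = 22.25 ≤ 94.25, so it lies inside.
All remaining points lie in this disk, and no smaller disk contains both endpoints, so this is the minimum enclosing circle.
The points at distance exactly r from the centre are (-5, -8), (6, 8) — 2 points.

2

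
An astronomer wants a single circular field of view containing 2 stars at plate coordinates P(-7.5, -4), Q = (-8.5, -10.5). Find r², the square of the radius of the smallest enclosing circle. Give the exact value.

10.8125

The smallest circle enclosing two points has them as diameter endpoints.
Centre = midpoint = (-8, -7.25); r² = |PQ|²/4 = 43.25/4 = 10.8125.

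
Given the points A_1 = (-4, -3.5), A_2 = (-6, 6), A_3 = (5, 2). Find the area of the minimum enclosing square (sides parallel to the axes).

The bounding box has width 11 and height 9.5.
An axis-aligned square enclosing the set must have side ≥ max(width, height).
So the minimum side is max(11, 9.5) = 11.
Area = 11² = 121.

121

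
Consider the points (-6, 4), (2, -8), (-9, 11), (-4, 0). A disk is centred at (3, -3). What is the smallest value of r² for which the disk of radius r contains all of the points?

The required radius is the distance from (3, -3) to the farthest point.
Squared distances: 130, 26, 340, 58.
Maximum is 340, attained at (-9, 11).

340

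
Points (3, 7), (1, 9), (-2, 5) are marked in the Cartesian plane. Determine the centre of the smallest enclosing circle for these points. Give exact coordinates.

Call the three points A, B, C in the order given.
Side lengths²: AB² = 8, AC² = 29, BC² = 25.
Since AC² = 29 < 25 + 8 = 33, the triangle is acute, so the smallest enclosing circle is the circumcircle.
Circumcentre = (5/14, 89/14), r² = 725/98.
Centre = (5/14, 89/14).

(5/14, 89/14)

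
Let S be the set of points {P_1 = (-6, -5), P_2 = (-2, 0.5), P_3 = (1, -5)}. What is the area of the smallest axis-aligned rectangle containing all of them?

38.5

x ranges over [-6, 1], width 7.
y ranges over [-5, 0.5], height 5.5.
Area = 7 × 5.5 = 38.5.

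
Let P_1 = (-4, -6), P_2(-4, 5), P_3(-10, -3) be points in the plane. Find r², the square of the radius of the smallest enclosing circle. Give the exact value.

Side lengths²: P_1P_2² = 121, P_1P_3² = 45, P_2P_3² = 100.
Since P_1P_2² = 121 < 100 + 45 = 145, the triangle is acute, so the smallest enclosing circle is the circumcircle.
Circumcentre = (-5, -0.5), r² = 31.25.

31.25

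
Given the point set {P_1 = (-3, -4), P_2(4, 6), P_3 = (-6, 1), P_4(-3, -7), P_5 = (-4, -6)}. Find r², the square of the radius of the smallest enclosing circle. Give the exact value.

54.5

A smallest enclosing disk is always determined by at most three of the input points on its boundary.
The farthest pair is P_2–P_4 with squared distance 218. The circle on this segment as diameter has centre (0.5, -0.5) and r² = 218/4 = 54.5.
Check P_1: distance² to centre = 24.5 ≤ 54.5, so it lies inside.
All remaining points lie in this disk, and no smaller disk contains both endpoints, so this is the minimum enclosing circle.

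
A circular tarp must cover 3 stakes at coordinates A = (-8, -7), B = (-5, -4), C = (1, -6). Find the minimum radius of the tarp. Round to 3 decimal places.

Side lengths²: AB² = 18, AC² = 82, BC² = 40.
Since AC² = 82 ≥ 40 + 18 = 58, the angle opposite AC is not acute, so the smallest enclosing circle has AC as diameter.
Centre = midpoint of AC = (-3.5, -6.5), r² = 82/4 = 20.5.
r = √(20.5) ≈ 4.528.

4.528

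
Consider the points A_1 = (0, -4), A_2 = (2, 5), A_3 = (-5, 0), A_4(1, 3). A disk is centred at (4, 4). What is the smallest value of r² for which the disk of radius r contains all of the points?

The required radius is the distance from (4, 4) to the farthest point.
Squared distances: 80, 5, 97, 10.
Maximum is 97, attained at A_3.

97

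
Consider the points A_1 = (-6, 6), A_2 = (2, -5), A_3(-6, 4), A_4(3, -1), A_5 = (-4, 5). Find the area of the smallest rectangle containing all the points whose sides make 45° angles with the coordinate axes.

47.5

In coordinates u = x + y, v = x − y the rectangle is axis-aligned; the map (x,y)→(u,v) scales areas by 2.
u-values: 0, -3, -2, 2, 1; range = 2 − (-3) = 5.
v-values: -12, 7, -10, 4, -9; range = 7 − (-12) = 19.
Area = (5 × 19) / 2 = 47.5.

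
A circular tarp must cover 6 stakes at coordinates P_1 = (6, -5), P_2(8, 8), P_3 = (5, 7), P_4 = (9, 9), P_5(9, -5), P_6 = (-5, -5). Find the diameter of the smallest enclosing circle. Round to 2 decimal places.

A smallest enclosing disk is always determined by at most three of the input points on its boundary.
The farthest pair is P_4–P_6 with squared distance 392. The circle on this segment as diameter has centre (2, 2) and r² = 392/4 = 98.
Check P_1: distance² to centre = 65 ≤ 98, so it lies inside.
All remaining points lie in this disk, and no smaller disk contains both endpoints, so this is the minimum enclosing circle.
Diameter = 2r = 2√98 ≈ 19.80.

19.80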